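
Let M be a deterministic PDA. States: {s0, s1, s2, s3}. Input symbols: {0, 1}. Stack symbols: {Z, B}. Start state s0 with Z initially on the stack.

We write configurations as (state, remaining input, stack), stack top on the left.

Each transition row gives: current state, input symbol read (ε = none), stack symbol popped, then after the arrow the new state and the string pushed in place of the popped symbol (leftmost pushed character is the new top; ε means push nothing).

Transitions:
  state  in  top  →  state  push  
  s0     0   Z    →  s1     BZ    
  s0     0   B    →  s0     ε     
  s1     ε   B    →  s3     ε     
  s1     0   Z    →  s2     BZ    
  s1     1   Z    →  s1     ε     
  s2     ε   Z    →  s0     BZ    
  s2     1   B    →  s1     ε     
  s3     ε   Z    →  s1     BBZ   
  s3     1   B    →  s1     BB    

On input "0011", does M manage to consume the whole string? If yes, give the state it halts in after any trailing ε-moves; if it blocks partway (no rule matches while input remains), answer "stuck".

stuck

(s0, 0011, Z) ⊢ (s1, 011, BZ) ⊢ (s3, 011, Z) ⊢ (s1, 011, BBZ) ⊢ (s3, 011, BZ)
No transition for (s3, 0, top B); M blocks with input 011 remaining.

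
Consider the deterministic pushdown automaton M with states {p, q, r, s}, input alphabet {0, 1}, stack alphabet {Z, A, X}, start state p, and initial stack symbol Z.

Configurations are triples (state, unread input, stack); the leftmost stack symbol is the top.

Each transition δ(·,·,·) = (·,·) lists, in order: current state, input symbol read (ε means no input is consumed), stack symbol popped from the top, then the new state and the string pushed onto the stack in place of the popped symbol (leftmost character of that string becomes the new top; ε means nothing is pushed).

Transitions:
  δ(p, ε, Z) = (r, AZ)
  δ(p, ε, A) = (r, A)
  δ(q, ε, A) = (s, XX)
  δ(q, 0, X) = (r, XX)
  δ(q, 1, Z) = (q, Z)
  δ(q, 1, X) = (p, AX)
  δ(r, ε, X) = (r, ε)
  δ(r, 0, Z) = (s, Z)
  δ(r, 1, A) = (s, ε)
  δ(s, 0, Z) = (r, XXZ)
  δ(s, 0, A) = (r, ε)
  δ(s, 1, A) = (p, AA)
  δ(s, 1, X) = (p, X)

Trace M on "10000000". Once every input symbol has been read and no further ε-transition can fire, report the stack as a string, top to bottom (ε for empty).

(p, 10000000, Z) ⊢ (r, 10000000, AZ) ⊢ (s, 0000000, Z) ⊢ (r, 000000, XXZ) ⊢ (r, 000000, XZ) ⊢ (r, 000000, Z) ⊢ (s, 00000, Z) ⊢ (r, 0000, XXZ) ⊢ (r, 0000, XZ) ⊢ (r, 0000, Z) ⊢ (s, 000, Z) ⊢ (r, 00, XXZ) ⊢ (r, 00, XZ) ⊢ (r, 00, Z) ⊢ (s, 0, Z) ⊢ (r, ε, XXZ) ⊢ (r, ε, XZ) ⊢ (r, ε, Z)
All input consumed in state r with stack Z.

Z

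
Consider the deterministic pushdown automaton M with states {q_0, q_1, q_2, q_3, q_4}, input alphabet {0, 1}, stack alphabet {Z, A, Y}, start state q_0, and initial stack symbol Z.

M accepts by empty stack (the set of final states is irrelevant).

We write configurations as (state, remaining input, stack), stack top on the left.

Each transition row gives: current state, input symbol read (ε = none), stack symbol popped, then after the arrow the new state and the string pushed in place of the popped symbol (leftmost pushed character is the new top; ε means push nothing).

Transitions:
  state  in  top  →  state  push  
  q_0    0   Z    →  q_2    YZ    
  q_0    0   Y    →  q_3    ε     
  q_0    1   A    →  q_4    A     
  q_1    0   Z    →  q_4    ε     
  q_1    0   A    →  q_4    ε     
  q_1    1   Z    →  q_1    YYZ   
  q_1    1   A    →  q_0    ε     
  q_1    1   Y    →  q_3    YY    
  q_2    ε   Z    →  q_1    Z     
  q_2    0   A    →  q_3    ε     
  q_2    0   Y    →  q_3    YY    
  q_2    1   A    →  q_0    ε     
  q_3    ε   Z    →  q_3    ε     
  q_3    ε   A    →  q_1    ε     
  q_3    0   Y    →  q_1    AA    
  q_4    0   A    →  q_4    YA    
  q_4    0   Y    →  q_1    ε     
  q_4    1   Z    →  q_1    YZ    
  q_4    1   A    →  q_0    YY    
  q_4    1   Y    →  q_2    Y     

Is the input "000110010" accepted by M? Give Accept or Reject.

(q_0, 000110010, Z) ⊢ (q_2, 00110010, YZ) ⊢ (q_3, 0110010, YYZ) ⊢ (q_1, 110010, AAYZ) ⊢ (q_0, 10010, AYZ) ⊢ (q_4, 0010, AYZ) ⊢ (q_4, 010, YAYZ) ⊢ (q_1, 10, AYZ) ⊢ (q_0, 0, YZ) ⊢ (q_3, ε, Z) ⊢ (q_3, ε, ε)
All input consumed and the stack is empty.

Accept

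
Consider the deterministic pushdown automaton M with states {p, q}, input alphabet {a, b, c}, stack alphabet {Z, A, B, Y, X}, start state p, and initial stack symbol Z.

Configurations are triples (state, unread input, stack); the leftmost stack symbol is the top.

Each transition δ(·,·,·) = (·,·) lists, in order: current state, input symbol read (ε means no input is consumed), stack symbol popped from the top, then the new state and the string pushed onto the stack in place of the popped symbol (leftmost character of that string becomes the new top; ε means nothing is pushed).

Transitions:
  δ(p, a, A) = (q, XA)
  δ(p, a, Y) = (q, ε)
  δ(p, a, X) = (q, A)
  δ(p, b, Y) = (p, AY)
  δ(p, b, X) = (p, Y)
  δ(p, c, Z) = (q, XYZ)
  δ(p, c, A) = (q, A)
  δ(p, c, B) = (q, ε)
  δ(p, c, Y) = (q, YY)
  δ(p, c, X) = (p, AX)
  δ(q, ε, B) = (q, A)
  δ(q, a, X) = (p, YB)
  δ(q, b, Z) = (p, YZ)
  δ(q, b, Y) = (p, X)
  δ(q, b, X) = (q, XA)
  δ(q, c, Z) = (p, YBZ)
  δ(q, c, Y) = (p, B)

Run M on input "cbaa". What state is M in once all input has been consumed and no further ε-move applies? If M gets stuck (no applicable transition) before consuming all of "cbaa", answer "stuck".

(p, cbaa, Z)
  read c, top Z: go to q, push XYZ → (q, baa, XYZ)
  read b, top X: go to q, push XA → (q, aa, XAYZ)
  read a, top X: go to p, push YB → (p, a, YBAYZ)
  read a, top Y: go to q, push ε → (q, ε, BAYZ)
  ε-move, top B: go to q, push A → (q, ε, AAYZ)
All input consumed; M is in state q.

q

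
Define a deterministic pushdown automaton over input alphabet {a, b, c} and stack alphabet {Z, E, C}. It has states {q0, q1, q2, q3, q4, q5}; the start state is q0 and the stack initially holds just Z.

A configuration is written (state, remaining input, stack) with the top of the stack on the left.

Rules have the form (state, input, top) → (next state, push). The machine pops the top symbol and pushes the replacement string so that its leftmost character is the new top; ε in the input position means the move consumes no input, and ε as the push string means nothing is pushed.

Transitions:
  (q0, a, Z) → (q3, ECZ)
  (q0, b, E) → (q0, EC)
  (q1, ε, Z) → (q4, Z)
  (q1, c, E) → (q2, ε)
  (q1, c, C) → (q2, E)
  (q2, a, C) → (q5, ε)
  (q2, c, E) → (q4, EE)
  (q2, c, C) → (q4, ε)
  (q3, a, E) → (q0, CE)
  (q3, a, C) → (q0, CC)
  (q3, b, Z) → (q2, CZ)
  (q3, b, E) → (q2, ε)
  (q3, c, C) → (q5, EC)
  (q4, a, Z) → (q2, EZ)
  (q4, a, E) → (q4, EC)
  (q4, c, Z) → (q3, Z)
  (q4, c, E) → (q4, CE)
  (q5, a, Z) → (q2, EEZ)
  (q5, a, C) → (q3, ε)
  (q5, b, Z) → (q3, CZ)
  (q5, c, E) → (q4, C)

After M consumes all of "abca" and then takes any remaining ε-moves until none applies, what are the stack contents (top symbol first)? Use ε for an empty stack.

EZ

(q0, abca, Z)
  read a, top Z: go to q3, push ECZ → (q3, bca, ECZ)
  read b, top E: go to q2, push ε → (q2, ca, CZ)
  read c, top C: go to q4, push ε → (q4, a, Z)
  read a, top Z: go to q2, push EZ → (q2, ε, EZ)
All input consumed in state q2 with stack EZ.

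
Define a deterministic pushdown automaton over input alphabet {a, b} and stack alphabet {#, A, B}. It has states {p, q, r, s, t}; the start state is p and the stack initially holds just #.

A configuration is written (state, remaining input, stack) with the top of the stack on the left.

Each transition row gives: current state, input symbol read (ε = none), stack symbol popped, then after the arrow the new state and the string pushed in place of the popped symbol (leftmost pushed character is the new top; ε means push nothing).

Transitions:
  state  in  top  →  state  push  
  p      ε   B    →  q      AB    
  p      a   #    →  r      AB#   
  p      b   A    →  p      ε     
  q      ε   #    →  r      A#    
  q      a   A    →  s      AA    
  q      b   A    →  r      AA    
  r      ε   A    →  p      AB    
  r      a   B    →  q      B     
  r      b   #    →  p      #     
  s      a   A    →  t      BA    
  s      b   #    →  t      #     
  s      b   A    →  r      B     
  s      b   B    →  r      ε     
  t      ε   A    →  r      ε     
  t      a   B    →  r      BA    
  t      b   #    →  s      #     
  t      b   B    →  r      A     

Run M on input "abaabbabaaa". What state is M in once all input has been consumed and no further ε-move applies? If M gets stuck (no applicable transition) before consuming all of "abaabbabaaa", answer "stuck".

stuck

(p, abaabbabaaa, #)
  read a, top #: go to r, push AB# → (r, baabbabaaa, AB#)
  ε-move, top A: go to p, push AB → (p, baabbabaaa, ABB#)
  read b, top A: go to p, push ε → (p, aabbabaaa, BB#)
  ε-move, top B: go to q, push AB → (q, aabbabaaa, ABB#)
  read a, top A: go to s, push AA → (s, abbabaaa, AABB#)
  read a, top A: go to t, push BA → (t, bbabaaa, BAABB#)
  read b, top B: go to r, push A → (r, babaaa, AAABB#)
  ε-move, top A: go to p, push AB → (p, babaaa, ABAABB#)
  read b, top A: go to p, push ε → (p, abaaa, BAABB#)
  ε-move, top B: go to q, push AB → (q, abaaa, ABAABB#)
  read a, top A: go to s, push AA → (s, baaa, AABAABB#)
  read b, top A: go to r, push B → (r, aaa, BABAABB#)
  read a, top B: go to q, push B → (q, aa, BABAABB#)
No transition for (q, a, top B); M blocks with input aa remaining.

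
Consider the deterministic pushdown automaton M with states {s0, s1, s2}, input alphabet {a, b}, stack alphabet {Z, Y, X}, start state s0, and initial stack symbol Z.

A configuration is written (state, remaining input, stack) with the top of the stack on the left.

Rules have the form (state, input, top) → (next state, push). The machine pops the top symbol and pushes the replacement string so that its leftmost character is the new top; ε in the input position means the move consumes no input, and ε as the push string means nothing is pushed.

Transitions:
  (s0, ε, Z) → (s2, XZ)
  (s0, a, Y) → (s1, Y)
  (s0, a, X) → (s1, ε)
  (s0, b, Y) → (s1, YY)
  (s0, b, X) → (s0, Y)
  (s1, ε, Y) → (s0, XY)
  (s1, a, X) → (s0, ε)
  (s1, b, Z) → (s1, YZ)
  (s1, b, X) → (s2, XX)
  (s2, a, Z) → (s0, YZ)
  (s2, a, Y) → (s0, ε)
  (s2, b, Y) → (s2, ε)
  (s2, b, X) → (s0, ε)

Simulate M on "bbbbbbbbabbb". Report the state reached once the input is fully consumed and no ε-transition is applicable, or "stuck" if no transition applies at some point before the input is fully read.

stuck

(s0, bbbbbbbbabbb, Z)
  ε-move, top Z: go to s2, push XZ → (s2, bbbbbbbbabbb, XZ)
  read b, top X: go to s0, push ε → (s0, bbbbbbbabbb, Z)
  ε-move, top Z: go to s2, push XZ → (s2, bbbbbbbabbb, XZ)
  read b, top X: go to s0, push ε → (s0, bbbbbbabbb, Z)
  ε-move, top Z: go to s2, push XZ → (s2, bbbbbbabbb, XZ)
  read b, top X: go to s0, push ε → (s0, bbbbbabbb, Z)
  ε-move, top Z: go to s2, push XZ → (s2, bbbbbabbb, XZ)
  read b, top X: go to s0, push ε → (s0, bbbbabbb, Z)
  ε-move, top Z: go to s2, push XZ → (s2, bbbbabbb, XZ)
  read b, top X: go to s0, push ε → (s0, bbbabbb, Z)
  ε-move, top Z: go to s2, push XZ → (s2, bbbabbb, XZ)
  read b, top X: go to s0, push ε → (s0, bbabbb, Z)
  ε-move, top Z: go to s2, push XZ → (s2, bbabbb, XZ)
  read b, top X: go to s0, push ε → (s0, babbb, Z)
  ε-move, top Z: go to s2, push XZ → (s2, babbb, XZ)
  read b, top X: go to s0, push ε → (s0, abbb, Z)
  ε-move, top Z: go to s2, push XZ → (s2, abbb, XZ)
No transition for (s2, a, top X); M blocks with input abbb remaining.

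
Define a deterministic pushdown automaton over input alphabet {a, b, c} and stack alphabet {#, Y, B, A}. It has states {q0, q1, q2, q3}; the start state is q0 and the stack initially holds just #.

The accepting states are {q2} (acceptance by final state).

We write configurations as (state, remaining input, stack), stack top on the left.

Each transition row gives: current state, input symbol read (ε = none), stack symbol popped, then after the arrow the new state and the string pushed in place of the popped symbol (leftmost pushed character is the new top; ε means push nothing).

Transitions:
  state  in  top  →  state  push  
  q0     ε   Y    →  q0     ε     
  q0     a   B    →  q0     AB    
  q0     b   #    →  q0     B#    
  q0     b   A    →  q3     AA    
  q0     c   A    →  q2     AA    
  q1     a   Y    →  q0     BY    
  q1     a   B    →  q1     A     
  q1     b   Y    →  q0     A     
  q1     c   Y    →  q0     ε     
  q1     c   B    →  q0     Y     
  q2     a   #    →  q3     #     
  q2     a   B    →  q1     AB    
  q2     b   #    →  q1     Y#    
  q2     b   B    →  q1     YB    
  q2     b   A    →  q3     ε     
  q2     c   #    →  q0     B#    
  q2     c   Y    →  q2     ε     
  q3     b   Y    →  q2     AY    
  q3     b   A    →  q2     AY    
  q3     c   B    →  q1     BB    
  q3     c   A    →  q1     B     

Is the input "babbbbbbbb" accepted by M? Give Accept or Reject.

(q0, babbbbbbbb, #)
  read b, top #: go to q0, push B# → (q0, abbbbbbbb, B#)
  read a, top B: go to q0, push AB → (q0, bbbbbbbb, AB#)
  read b, top A: go to q3, push AA → (q3, bbbbbbb, AAB#)
  read b, top A: go to q2, push AY → (q2, bbbbbb, AYAB#)
  read b, top A: go to q3, push ε → (q3, bbbbb, YAB#)
  read b, top Y: go to q2, push AY → (q2, bbbb, AYAB#)
  read b, top A: go to q3, push ε → (q3, bbb, YAB#)
  read b, top Y: go to q2, push AY → (q2, bb, AYAB#)
  read b, top A: go to q3, push ε → (q3, b, YAB#)
  read b, top Y: go to q2, push AY → (q2, ε, AYAB#)
All input consumed; state q2 ∈ F.

Accept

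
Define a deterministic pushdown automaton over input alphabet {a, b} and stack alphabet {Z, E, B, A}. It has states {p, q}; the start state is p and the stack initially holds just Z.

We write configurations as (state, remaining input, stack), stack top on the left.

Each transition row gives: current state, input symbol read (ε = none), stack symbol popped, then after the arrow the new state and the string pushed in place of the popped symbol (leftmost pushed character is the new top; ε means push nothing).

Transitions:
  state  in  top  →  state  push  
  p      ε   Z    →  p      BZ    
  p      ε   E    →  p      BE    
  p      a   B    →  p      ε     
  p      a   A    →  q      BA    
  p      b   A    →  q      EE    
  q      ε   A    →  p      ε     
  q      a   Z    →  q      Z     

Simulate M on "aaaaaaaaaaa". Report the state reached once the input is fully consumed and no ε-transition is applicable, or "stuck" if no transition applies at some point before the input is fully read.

p

(p, aaaaaaaaaaa, Z)
  ε-move, top Z: go to p, push BZ → (p, aaaaaaaaaaa, BZ)
  read a, top B: go to p, push ε → (p, aaaaaaaaaa, Z)
  ε-move, top Z: go to p, push BZ → (p, aaaaaaaaaa, BZ)
  read a, top B: go to p, push ε → (p, aaaaaaaaa, Z)
  ε-move, top Z: go to p, push BZ → (p, aaaaaaaaa, BZ)
  read a, top B: go to p, push ε → (p, aaaaaaaa, Z)
  ε-move, top Z: go to p, push BZ → (p, aaaaaaaa, BZ)
  read a, top B: go to p, push ε → (p, aaaaaaa, Z)
  ε-move, top Z: go to p, push BZ → (p, aaaaaaa, BZ)
  read a, top B: go to p, push ε → (p, aaaaaa, Z)
  ε-move, top Z: go to p, push BZ → (p, aaaaaa, BZ)
  read a, top B: go to p, push ε → (p, aaaaa, Z)
  ε-move, top Z: go to p, push BZ → (p, aaaaa, BZ)
  read a, top B: go to p, push ε → (p, aaaa, Z)
  ε-move, top Z: go to p, push BZ → (p, aaaa, BZ)
  read a, top B: go to p, push ε → (p, aaa, Z)
  ε-move, top Z: go to p, push BZ → (p, aaa, BZ)
  read a, top B: go to p, push ε → (p, aa, Z)
  ε-move, top Z: go to p, push BZ → (p, aa, BZ)
  read a, top B: go to p, push ε → (p, a, Z)
  ε-move, top Z: go to p, push BZ → (p, a, BZ)
  read a, top B: go to p, push ε → (p, ε, Z)
  ε-move, top Z: go to p, push BZ → (p, ε, BZ)
All input consumed; M is in state p.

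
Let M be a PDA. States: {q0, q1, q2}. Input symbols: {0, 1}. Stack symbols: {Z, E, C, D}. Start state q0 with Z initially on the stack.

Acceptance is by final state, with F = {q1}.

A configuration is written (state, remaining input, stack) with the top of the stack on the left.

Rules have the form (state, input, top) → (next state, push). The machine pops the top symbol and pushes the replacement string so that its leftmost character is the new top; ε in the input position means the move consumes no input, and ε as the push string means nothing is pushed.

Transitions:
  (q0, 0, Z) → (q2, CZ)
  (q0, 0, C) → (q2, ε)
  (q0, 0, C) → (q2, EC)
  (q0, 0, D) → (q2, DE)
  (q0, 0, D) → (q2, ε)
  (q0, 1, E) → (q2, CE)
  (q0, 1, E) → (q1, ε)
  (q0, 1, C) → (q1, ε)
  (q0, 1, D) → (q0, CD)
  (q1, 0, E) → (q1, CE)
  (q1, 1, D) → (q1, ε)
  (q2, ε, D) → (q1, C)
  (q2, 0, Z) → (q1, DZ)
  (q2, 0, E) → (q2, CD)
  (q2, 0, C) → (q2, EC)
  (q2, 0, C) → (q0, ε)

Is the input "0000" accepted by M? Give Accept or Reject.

Reject

No computation consumes all input and reaches a final state.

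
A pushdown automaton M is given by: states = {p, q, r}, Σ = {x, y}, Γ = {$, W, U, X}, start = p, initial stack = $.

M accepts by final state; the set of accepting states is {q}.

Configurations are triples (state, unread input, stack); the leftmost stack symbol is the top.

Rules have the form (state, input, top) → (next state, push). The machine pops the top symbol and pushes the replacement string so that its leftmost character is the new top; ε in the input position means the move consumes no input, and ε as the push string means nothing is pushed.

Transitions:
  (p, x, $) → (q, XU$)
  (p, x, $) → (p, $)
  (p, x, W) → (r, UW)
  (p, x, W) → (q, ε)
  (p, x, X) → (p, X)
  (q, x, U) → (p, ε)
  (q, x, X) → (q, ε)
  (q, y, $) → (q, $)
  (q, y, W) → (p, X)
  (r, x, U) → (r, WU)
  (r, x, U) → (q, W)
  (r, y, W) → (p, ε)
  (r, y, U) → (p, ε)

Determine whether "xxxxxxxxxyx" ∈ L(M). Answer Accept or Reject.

No computation consumes all input and reaches a final state.

Reject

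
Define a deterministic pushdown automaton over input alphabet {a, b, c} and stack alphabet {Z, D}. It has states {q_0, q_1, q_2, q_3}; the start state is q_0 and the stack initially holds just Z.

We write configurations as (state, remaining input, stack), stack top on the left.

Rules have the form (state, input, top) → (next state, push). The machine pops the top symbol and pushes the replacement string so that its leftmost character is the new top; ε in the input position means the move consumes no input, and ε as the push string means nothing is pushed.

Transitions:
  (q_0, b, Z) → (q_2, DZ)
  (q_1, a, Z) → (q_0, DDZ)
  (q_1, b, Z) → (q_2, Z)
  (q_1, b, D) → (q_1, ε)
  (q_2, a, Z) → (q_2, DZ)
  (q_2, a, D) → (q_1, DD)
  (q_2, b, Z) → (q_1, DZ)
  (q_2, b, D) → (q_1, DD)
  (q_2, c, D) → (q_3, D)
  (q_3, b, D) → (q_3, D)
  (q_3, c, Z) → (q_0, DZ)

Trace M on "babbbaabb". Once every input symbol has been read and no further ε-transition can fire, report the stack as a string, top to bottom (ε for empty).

(q_0, babbbaabb, Z)
  read b, top Z: go to q_2, push DZ → (q_2, abbbaabb, DZ)
  read a, top D: go to q_1, push DD → (q_1, bbbaabb, DDZ)
  read b, top D: go to q_1, push ε → (q_1, bbaabb, DZ)
  read b, top D: go to q_1, push ε → (q_1, baabb, Z)
  read b, top Z: go to q_2, push Z → (q_2, aabb, Z)
  read a, top Z: go to q_2, push DZ → (q_2, abb, DZ)
  read a, top D: go to q_1, push DD → (q_1, bb, DDZ)
  read b, top D: go to q_1, push ε → (q_1, b, DZ)
  read b, top D: go to q_1, push ε → (q_1, ε, Z)
All input consumed in state q_1 with stack Z.

Z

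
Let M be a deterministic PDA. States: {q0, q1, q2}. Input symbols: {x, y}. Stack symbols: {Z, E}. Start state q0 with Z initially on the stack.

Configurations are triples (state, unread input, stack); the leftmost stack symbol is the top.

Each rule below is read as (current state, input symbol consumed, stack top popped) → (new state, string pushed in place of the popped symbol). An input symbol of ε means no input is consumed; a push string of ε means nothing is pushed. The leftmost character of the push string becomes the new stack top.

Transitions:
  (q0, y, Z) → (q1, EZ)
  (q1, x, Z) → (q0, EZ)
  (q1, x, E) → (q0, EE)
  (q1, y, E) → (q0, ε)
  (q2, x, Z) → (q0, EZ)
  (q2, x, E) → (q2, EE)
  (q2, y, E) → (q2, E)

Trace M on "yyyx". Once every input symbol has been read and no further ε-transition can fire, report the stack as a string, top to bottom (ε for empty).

EEZ

(q0, yyyx, Z)
  read y, top Z: go to q1, push EZ → (q1, yyx, EZ)
  read y, top E: go to q0, push ε → (q0, yx, Z)
  read y, top Z: go to q1, push EZ → (q1, x, EZ)
  read x, top E: go to q0, push EE → (q0, ε, EEZ)
All input consumed in state q0 with stack EEZ.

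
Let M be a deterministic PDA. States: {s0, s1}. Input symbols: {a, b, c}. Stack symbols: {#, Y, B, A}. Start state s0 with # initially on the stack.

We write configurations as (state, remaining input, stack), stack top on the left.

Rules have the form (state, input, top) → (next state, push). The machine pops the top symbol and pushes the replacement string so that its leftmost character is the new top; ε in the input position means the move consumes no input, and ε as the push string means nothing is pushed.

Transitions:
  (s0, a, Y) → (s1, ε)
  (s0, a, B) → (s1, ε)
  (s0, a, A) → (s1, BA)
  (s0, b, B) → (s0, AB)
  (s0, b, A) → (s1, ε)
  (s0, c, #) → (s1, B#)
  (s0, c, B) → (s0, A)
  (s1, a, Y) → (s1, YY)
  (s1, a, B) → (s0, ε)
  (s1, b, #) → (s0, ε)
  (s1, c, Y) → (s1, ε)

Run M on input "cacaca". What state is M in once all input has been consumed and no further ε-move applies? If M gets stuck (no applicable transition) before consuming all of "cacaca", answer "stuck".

(s0, cacaca, #)
  read c, top #: go to s1, push B# → (s1, acaca, B#)
  read a, top B: go to s0, push ε → (s0, caca, #)
  read c, top #: go to s1, push B# → (s1, aca, B#)
  read a, top B: go to s0, push ε → (s0, ca, #)
  read c, top #: go to s1, push B# → (s1, a, B#)
  read a, top B: go to s0, push ε → (s0, ε, #)
All input consumed; M is in state s0.

s0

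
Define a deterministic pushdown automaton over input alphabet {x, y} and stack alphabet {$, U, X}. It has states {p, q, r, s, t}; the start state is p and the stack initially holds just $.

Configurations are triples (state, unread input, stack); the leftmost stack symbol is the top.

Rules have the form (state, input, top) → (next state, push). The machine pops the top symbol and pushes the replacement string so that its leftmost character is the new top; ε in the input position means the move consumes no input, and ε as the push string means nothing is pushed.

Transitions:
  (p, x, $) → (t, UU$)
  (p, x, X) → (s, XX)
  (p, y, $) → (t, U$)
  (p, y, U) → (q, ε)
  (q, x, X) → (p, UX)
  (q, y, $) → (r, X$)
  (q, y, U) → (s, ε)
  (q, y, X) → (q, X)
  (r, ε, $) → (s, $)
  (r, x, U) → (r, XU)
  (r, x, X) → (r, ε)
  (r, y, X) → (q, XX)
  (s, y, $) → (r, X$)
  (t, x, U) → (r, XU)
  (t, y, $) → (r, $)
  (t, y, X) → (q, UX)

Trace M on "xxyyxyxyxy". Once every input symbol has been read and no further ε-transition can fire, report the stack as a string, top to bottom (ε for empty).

XXUU$

(p, xxyyxyxyxy, $)
  read x, top $: go to t, push UU$ → (t, xyyxyxyxy, UU$)
  read x, top U: go to r, push XU → (r, yyxyxyxy, XUU$)
  read y, top X: go to q, push XX → (q, yxyxyxy, XXUU$)
  read y, top X: go to q, push X → (q, xyxyxy, XXUU$)
  read x, top X: go to p, push UX → (p, yxyxy, UXXUU$)
  read y, top U: go to q, push ε → (q, xyxy, XXUU$)
  read x, top X: go to p, push UX → (p, yxy, UXXUU$)
  read y, top U: go to q, push ε → (q, xy, XXUU$)
  read x, top X: go to p, push UX → (p, y, UXXUU$)
  read y, top U: go to q, push ε → (q, ε, XXUU$)
All input consumed in state q with stack XXUU$.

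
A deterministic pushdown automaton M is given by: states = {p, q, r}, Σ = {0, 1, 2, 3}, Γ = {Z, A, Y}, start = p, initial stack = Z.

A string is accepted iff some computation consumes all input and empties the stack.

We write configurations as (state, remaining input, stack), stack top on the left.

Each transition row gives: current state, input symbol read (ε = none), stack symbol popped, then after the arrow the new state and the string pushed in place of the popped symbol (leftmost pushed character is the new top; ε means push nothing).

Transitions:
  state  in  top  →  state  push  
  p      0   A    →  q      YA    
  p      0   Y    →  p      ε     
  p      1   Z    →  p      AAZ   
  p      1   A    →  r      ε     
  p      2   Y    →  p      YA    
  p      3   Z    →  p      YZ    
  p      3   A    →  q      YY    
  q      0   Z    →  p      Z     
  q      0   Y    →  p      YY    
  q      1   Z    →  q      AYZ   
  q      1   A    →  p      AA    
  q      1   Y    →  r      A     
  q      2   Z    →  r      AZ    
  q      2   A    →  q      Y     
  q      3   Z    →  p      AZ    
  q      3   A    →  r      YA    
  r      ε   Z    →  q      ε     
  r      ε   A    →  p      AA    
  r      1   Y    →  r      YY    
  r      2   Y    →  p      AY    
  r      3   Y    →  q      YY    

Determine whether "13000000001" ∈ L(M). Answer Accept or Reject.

Accept

(p, 13000000001, Z) ⊢ (p, 3000000001, AAZ) ⊢ (q, 000000001, YYAZ) ⊢ (p, 00000001, YYYAZ) ⊢ (p, 0000001, YYAZ) ⊢ (p, 000001, YAZ) ⊢ (p, 00001, AZ) ⊢ (q, 0001, YAZ) ⊢ (p, 001, YYAZ) ⊢ (p, 01, YAZ) ⊢ (p, 1, AZ) ⊢ (r, ε, Z) ⊢ (q, ε, ε)
All input consumed and the stack is empty.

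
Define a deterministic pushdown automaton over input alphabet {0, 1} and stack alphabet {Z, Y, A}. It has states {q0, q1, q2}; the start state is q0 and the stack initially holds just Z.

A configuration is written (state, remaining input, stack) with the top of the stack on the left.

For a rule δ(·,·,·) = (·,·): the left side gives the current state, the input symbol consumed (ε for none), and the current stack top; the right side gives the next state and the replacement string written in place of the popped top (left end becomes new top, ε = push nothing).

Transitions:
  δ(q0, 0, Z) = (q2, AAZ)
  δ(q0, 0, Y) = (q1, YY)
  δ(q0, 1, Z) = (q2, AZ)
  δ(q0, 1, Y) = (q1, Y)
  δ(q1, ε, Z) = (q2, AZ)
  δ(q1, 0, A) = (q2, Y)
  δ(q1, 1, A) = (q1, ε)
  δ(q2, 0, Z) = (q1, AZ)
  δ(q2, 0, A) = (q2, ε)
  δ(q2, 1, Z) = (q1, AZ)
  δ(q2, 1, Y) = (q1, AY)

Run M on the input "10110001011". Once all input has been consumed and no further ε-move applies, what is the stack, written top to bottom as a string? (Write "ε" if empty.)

YYZ

(q0, 10110001011, Z)
  read 1, top Z: go to q2, push AZ → (q2, 0110001011, AZ)
  read 0, top A: go to q2, push ε → (q2, 110001011, Z)
  read 1, top Z: go to q1, push AZ → (q1, 10001011, AZ)
  read 1, top A: go to q1, push ε → (q1, 0001011, Z)
  ε-move, top Z: go to q2, push AZ → (q2, 0001011, AZ)
  read 0, top A: go to q2, push ε → (q2, 001011, Z)
  read 0, top Z: go to q1, push AZ → (q1, 01011, AZ)
  read 0, top A: go to q2, push Y → (q2, 1011, YZ)
  read 1, top Y: go to q1, push AY → (q1, 011, AYZ)
  read 0, top A: go to q2, push Y → (q2, 11, YYZ)
  read 1, top Y: go to q1, push AY → (q1, 1, AYYZ)
  read 1, top A: go to q1, push ε → (q1, ε, YYZ)
All input consumed in state q1 with stack YYZ.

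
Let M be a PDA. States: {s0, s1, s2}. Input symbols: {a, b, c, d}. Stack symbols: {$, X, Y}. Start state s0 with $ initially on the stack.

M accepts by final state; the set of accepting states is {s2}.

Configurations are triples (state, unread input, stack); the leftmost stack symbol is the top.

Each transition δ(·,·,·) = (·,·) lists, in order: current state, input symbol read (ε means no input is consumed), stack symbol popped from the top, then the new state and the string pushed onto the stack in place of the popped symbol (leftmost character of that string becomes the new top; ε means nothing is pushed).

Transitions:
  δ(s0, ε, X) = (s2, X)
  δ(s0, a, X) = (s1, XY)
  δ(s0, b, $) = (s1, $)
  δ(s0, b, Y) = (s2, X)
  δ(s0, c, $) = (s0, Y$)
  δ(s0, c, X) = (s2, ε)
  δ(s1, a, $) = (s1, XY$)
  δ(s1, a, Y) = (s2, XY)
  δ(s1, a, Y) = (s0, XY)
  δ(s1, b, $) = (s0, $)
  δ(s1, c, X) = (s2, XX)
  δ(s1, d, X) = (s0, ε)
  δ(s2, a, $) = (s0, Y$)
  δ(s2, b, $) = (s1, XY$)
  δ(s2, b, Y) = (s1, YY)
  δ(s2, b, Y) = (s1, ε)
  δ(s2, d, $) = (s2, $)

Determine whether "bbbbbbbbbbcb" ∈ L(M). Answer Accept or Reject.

Accept

One accepting computation: (s0, bbbbbbbbbbcb, $) ⊢ (s1, bbbbbbbbbcb, $) ⊢ (s0, bbbbbbbbcb, $) ⊢ (s1, bbbbbbbcb, $) ⊢ (s0, bbbbbbcb, $) ⊢ (s1, bbbbbcb, $) ⊢ (s0, bbbbcb, $) ⊢ (s1, bbbcb, $) ⊢ (s0, bbcb, $) ⊢ (s1, bcb, $) ⊢ (s0, cb, $) ⊢ (s0, b, Y$) ⊢ (s2, ε, X$)
All input consumed and state s2 ∈ F.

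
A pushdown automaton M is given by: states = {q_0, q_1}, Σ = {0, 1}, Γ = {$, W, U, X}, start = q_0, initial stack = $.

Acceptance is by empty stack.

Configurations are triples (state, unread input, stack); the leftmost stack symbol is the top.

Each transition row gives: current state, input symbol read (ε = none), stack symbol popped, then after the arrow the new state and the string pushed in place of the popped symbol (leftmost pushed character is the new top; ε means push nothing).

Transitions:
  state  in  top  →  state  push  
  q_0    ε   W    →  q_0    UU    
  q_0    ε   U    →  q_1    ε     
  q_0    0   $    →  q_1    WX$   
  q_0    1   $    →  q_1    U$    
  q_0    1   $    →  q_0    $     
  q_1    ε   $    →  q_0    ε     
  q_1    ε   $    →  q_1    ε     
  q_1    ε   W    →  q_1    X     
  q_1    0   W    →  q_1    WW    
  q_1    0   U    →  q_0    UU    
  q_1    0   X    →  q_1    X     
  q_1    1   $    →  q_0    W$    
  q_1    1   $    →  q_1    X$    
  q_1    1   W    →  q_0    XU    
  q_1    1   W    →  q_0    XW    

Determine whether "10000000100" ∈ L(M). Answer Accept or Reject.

No computation consumes all input and empties the stack.

Reject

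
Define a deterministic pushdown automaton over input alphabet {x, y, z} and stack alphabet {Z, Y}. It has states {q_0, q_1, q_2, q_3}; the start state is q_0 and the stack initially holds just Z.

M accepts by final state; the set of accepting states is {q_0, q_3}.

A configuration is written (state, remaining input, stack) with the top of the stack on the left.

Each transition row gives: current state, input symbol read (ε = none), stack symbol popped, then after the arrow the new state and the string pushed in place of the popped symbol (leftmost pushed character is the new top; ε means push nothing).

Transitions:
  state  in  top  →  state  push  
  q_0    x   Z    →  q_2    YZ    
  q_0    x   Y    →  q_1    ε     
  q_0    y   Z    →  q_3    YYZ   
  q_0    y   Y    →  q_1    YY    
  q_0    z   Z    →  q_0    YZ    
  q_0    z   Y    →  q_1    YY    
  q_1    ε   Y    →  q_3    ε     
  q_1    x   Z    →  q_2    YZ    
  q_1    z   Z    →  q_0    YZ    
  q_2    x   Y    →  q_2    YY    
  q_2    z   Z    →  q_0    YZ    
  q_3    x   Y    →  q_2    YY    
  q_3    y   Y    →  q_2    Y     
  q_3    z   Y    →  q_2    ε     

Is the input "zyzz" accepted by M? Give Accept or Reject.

(q_0, zyzz, Z) ⊢ (q_0, yzz, YZ) ⊢ (q_1, zz, YYZ) ⊢ (q_3, zz, YZ) ⊢ (q_2, z, Z) ⊢ (q_0, ε, YZ)
All input consumed; state q_0 ∈ F.

Accept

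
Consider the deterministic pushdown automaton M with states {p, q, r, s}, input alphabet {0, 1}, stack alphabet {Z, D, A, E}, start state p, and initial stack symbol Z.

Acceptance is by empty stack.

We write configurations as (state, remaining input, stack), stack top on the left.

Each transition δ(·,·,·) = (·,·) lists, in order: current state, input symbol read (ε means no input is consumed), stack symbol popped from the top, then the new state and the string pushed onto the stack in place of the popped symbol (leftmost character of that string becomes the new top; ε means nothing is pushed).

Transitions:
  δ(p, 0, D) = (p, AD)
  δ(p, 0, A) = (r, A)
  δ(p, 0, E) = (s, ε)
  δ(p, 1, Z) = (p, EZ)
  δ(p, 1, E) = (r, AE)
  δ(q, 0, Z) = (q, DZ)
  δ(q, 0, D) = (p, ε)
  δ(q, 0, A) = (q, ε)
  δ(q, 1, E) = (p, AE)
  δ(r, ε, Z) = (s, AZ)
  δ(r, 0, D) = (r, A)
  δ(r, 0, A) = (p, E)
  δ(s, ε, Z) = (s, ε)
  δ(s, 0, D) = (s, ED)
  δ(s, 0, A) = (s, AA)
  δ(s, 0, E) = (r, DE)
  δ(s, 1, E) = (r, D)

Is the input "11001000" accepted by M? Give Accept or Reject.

(p, 11001000, Z)
  read 1, top Z: go to p, push EZ → (p, 1001000, EZ)
  read 1, top E: go to r, push AE → (r, 001000, AEZ)
  read 0, top A: go to p, push E → (p, 01000, EEZ)
  read 0, top E: go to s, push ε → (s, 1000, EZ)
  read 1, top E: go to r, push D → (r, 000, DZ)
  read 0, top D: go to r, push A → (r, 00, AZ)
  read 0, top A: go to p, push E → (p, 0, EZ)
  read 0, top E: go to s, push ε → (s, ε, Z)
  ε-move, top Z: go to s, push ε → (s, ε, ε)
All input consumed and the stack is empty.

Accept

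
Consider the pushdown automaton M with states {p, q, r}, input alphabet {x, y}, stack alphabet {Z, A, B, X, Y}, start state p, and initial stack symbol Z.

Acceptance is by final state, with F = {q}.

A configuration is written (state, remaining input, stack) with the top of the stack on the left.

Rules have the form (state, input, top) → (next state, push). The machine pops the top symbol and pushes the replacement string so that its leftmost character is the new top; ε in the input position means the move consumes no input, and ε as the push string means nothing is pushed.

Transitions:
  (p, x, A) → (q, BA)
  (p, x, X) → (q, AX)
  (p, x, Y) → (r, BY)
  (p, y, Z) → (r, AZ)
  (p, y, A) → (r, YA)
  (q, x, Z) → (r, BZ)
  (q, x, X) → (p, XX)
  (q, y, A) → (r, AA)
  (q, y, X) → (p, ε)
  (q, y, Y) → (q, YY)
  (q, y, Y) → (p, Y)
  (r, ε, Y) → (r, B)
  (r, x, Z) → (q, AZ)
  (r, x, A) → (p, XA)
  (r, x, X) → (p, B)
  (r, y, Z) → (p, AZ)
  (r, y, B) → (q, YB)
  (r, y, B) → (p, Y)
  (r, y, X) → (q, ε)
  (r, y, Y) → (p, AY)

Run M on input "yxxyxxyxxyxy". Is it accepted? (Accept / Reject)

Reject

No computation consumes all input and reaches a final state.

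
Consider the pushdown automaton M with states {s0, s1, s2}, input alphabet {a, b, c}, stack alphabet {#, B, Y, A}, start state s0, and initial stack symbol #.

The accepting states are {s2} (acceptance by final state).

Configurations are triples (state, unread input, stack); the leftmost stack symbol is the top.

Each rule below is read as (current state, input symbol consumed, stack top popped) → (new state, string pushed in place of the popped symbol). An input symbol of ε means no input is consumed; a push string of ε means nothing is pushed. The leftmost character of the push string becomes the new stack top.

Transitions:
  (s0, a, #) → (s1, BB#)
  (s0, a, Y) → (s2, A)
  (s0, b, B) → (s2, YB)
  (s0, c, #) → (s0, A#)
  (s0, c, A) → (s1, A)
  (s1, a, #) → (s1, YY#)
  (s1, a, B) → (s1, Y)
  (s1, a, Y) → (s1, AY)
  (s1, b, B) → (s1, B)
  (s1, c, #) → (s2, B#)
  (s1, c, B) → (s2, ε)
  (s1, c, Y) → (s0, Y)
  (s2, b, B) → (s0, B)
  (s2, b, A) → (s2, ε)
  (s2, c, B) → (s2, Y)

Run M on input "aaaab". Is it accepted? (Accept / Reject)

No computation consumes all input and reaches a final state.

Reject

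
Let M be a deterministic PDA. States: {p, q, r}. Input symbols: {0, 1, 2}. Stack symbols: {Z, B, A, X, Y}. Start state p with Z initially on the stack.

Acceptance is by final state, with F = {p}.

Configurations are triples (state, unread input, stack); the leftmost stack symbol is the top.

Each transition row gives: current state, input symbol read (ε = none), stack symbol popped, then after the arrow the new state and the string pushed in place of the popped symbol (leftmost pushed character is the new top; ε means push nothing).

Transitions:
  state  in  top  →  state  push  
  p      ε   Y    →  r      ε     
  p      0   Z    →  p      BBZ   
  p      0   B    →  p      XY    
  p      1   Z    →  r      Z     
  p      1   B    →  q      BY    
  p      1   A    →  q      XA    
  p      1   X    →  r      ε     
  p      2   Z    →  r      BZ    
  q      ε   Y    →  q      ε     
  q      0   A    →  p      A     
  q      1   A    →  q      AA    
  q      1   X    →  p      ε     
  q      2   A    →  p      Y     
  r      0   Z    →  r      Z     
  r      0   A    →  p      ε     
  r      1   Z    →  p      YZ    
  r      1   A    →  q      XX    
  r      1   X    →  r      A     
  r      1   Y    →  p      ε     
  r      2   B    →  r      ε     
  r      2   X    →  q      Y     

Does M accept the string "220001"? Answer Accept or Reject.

(p, 220001, Z) ⊢ (r, 20001, BZ) ⊢ (r, 0001, Z) ⊢ (r, 001, Z) ⊢ (r, 01, Z) ⊢ (r, 1, Z) ⊢ (p, ε, YZ)
All input consumed; state p ∈ F.

Accept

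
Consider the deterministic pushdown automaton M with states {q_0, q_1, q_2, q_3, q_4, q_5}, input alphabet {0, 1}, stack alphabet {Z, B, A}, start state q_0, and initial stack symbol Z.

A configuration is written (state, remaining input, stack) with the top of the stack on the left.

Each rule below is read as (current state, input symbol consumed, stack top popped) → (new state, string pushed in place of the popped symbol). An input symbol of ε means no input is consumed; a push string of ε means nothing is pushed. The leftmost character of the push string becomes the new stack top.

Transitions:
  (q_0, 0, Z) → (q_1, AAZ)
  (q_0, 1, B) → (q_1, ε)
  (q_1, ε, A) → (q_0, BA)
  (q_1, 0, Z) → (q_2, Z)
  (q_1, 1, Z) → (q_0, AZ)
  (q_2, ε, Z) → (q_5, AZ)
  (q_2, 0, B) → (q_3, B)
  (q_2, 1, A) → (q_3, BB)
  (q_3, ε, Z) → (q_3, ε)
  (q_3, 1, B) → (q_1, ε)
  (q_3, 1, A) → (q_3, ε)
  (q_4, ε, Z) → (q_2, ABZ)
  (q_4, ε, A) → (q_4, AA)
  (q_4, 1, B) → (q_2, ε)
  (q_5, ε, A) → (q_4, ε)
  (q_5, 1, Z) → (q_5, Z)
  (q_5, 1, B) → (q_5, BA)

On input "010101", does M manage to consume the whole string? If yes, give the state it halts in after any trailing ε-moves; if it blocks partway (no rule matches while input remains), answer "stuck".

(q_0, 010101, Z)
  read 0, top Z: go to q_1, push AAZ → (q_1, 10101, AAZ)
  ε-move, top A: go to q_0, push BA → (q_0, 10101, BAAZ)
  read 1, top B: go to q_1, push ε → (q_1, 0101, AAZ)
  ε-move, top A: go to q_0, push BA → (q_0, 0101, BAAZ)
No transition for (q_0, 0, top B); M blocks with input 0101 remaining.

stuck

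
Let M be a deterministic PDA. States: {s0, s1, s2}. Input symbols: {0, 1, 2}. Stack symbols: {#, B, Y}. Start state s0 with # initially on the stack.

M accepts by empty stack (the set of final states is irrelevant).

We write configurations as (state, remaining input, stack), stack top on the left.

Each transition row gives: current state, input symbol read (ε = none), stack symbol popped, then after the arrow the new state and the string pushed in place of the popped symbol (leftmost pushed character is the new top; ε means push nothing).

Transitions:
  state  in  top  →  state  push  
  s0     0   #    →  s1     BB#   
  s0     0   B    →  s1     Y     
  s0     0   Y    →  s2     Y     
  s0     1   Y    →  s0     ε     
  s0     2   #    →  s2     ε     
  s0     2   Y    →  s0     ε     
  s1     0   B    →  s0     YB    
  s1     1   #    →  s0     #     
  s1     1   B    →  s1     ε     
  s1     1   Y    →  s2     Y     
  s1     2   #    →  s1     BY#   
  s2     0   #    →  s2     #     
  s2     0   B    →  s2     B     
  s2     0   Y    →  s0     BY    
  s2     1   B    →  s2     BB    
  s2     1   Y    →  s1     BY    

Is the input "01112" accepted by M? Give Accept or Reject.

(s0, 01112, #) ⊢ (s1, 1112, BB#) ⊢ (s1, 112, B#) ⊢ (s1, 12, #) ⊢ (s0, 2, #) ⊢ (s2, ε, ε)
All input consumed and the stack is empty.

Accept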